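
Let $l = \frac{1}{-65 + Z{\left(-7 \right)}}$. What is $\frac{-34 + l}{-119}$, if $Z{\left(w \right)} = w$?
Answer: $\frac{2449}{8568} \approx 0.28583$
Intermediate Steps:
$l = - \frac{1}{72}$ ($l = \frac{1}{-65 - 7} = \frac{1}{-72} = - \frac{1}{72} \approx -0.013889$)
$\frac{-34 + l}{-119} = \frac{-34 - \frac{1}{72}}{-119} = \left(- \frac{2449}{72}\right) \left(- \frac{1}{119}\right) = \frac{2449}{8568}$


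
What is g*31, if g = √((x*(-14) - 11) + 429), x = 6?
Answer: 31*√334 ≈ 566.55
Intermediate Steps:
g = √334 (g = √((6*(-14) - 11) + 429) = √((-84 - 11) + 429) = √(-95 + 429) = √334 ≈ 18.276)
g*31 = √334*31 = 31*√334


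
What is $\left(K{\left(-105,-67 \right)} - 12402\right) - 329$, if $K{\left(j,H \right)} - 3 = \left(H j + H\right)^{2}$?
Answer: $48540296$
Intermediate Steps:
$K{\left(j,H \right)} = 3 + \left(H + H j\right)^{2}$ ($K{\left(j,H \right)} = 3 + \left(H j + H\right)^{2} = 3 + \left(H + H j\right)^{2}$)
$\left(K{\left(-105,-67 \right)} - 12402\right) - 329 = \left(\left(3 + \left(-67\right)^{2} \left(1 - 105\right)^{2}\right) - 12402\right) - 329 = \left(\left(3 + 4489 \left(-104\right)^{2}\right) - 12402\right) - 329 = \left(\left(3 + 4489 \cdot 10816\right) - 12402\right) - 329 = \left(\left(3 + 48553024\right) - 12402\right) - 329 = \left(48553027 - 12402\right) - 329 = 48540625 - 329 = 48540296$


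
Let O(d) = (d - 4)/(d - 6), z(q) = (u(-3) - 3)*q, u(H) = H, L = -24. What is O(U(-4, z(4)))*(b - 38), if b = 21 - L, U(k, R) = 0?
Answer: 14/3 ≈ 4.6667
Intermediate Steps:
z(q) = -6*q (z(q) = (-3 - 3)*q = -6*q)
b = 45 (b = 21 - 1*(-24) = 21 + 24 = 45)
O(d) = (-4 + d)/(-6 + d)
O(U(-4, z(4)))*(b - 38) = ((-4 + 0)/(-6 + 0))*(45 - 38) = (-4/(-6))*7 = -⅙*(-4)*7 = (⅔)*7 = 14/3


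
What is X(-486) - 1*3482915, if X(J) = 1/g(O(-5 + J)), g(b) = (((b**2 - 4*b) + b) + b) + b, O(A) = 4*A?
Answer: -13441474542899/3859260 ≈ -3.4829e+6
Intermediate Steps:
g(b) = b**2 - b (g(b) = ((b**2 - 3*b) + b) + b = (b**2 - 2*b) + b = b**2 - b)
X(J) = 1/((-21 + 4*J)*(-20 + 4*J)) (X(J) = 1/((4*(-5 + J))*(-1 + 4*(-5 + J))) = 1/((-20 + 4*J)*(-1 + (-20 + 4*J))) = 1/((-20 + 4*J)*(-21 + 4*J)) = 1/((-21 + 4*J)*(-20 + 4*J)))
X(-486) - 1*3482915 = 1/(4*(-21 + 4*(-486))*(-5 - 486)) - 1*3482915 = (1/4)/(-21 - 1944*(-491)) - 3482915 = (1/4)*(-1/491)/(-1965) - 3482915 = (1/4)*(-1/1965)*(-1/491) - 3482915 = 1/3859260 - 3482915 = -13441474542899/3859260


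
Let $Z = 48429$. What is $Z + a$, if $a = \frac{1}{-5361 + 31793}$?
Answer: $\frac{1280075329}{26432} \approx 48429.0$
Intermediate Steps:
$a = \frac{1}{26432} \approx 3.7833 \cdot 10^{-5}$
$Z + a = 48429 + \frac{1}{26432} = \frac{1280075329}{26432}$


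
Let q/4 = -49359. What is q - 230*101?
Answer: -220666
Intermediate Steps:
q = -197436 (q = 4*(-49359) = -197436)
q - 230*101 = -197436 - 230*101 = -197436 - 23230 = -220666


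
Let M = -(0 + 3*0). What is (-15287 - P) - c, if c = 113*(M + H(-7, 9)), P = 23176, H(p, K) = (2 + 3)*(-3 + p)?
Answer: -32813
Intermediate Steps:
H(p, K) = -15 + 5*p (H(p, K) = 5*(-3 + p) = -15 + 5*p)
M = 0 (M = -(0 + 0) = -1*0 = 0)
c = -5650 (c = 113*(0 + (-15 + 5*(-7))) = 113*(0 + (-15 - 35)) = 113*(0 - 50) = 113*(-50) = -5650)
(-15287 - P) - c = (-15287 - 1*23176) - 1*(-5650) = (-15287 - 23176) + 5650 = -38463 + 5650 = -32813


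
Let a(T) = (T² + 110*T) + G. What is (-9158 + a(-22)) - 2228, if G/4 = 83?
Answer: -12990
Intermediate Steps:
G = 332 (G = 4*83 = 332)
a(T) = 332 + T² + 110*T (a(T) = (T² + 110*T) + 332 = 332 + T² + 110*T)
(-9158 + a(-22)) - 2228 = (-9158 + (332 + (-22)² + 110*(-22))) - 2228 = (-9158 + (332 + 484 - 2420)) - 2228 = (-9158 - 1604) - 2228 = -10762 - 2228 = -12990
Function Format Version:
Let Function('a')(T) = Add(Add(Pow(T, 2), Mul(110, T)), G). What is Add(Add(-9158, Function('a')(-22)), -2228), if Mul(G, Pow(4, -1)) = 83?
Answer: -12990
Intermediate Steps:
G = 332 (G = Mul(4, 83) = 332)
Function('a')(T) = Add(332, Pow(T, 2), Mul(110, T)) (Function('a')(T) = Add(Add(Pow(T, 2), Mul(110, T)), 332) = Add(332, Pow(T, 2), Mul(110, T)))
Add(Add(-9158, Function('a')(-22)), -2228) = Add(Add(-9158, Add(332, Pow(-22, 2), Mul(110, -22))), -2228) = Add(Add(-9158, Add(332, 484, -2420)), -2228) = Add(Add(-9158, -1604), -2228) = Add(-10762, -2228) = -12990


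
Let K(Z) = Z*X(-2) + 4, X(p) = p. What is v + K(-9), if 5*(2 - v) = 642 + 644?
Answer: -1166/5 ≈ -233.20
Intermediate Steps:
v = -1276/5 (v = 2 - (642 + 644)/5 = 2 - 1/5*1286 = 2 - 1286/5 = -1276/5 ≈ -255.20)
K(Z) = 4 - 2*Z (K(Z) = Z*(-2) + 4 = -2*Z + 4 = 4 - 2*Z)
v + K(-9) = -1276/5 + (4 - 2*(-9)) = -1276/5 + (4 + 18) = -1276/5 + 22 = -1166/5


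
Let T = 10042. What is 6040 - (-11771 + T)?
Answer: 7769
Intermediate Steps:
6040 - (-11771 + T) = 6040 - (-11771 + 10042) = 6040 - 1*(-1729) = 6040 + 1729 = 7769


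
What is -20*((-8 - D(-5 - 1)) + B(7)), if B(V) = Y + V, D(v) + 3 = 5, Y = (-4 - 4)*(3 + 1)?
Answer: 700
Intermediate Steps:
Y = -32 (Y = -8*4 = -32)
D(v) = 2 (D(v) = -3 + 5 = 2)
B(V) = -32 + V
-20*((-8 - D(-5 - 1)) + B(7)) = -20*((-8 - 1*2) + (-32 + 7)) = -20*((-8 - 2) - 25) = -20*(-10 - 25) = -20*(-35) = 700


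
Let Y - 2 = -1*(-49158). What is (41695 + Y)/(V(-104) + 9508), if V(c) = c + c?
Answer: 6057/620 ≈ 9.7693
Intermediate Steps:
Y = 49160 (Y = 2 - 1*(-49158) = 2 + 49158 = 49160)
V(c) = 2*c
(41695 + Y)/(V(-104) + 9508) = (41695 + 49160)/(2*(-104) + 9508) = 90855/(-208 + 9508) = 90855/9300 = 90855*(1/9300) = 6057/620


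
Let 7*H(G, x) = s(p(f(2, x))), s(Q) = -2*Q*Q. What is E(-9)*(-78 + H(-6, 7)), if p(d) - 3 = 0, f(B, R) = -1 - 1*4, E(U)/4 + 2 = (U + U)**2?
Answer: -103776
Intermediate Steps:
E(U) = -8 + 16*U**2 (E(U) = -8 + 4*(U + U)**2 = -8 + 4*(2*U)**2 = -8 + 4*(4*U**2) = -8 + 16*U**2)
f(B, R) = -5 (f(B, R) = -1 - 4 = -5)
p(d) = 3 (p(d) = 3 + 0 = 3)
s(Q) = -2*Q**2
H(G, x) = -18/7 (H(G, x) = (-2*3**2)/7 = (-2*9)/7 = (1/7)*(-18) = -18/7)
E(-9)*(-78 + H(-6, 7)) = (-8 + 16*(-9)**2)*(-78 - 18/7) = (-8 + 16*81)*(-564/7) = (-8 + 1296)*(-564/7) = 1288*(-564/7) = -103776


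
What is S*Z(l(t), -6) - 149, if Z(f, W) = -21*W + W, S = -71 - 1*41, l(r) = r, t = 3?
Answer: -13589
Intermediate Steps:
S = -112 (S = -71 - 41 = -112)
Z(f, W) = -20*W
S*Z(l(t), -6) - 149 = -(-2240)*(-6) - 149 = -112*120 - 149 = -13440 - 149 = -13589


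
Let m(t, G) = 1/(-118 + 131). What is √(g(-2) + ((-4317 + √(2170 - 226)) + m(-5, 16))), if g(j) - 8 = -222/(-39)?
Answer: √(-727246 + 3042*√6)/13 ≈ 65.262*I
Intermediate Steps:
g(j) = 178/13 (g(j) = 8 - 222/(-39) = 8 - 222*(-1/39) = 8 + 74/13 = 178/13)
m(t, G) = 1/13
√(g(-2) + ((-4317 + √(2170 - 226)) + m(-5, 16))) = √(178/13 + ((-4317 + √(2170 - 226)) + 1/13)) = √(178/13 + ((-4317 + √1944) + 1/13)) = √(178/13 + ((-4317 + 18*√6) + 1/13)) = √(178/13 + (-56120/13 + 18*√6)) = √(-55942/13 + 18*√6)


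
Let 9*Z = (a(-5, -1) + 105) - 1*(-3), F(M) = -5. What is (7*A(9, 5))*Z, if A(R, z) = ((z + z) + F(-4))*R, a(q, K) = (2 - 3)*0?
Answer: 3780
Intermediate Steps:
a(q, K) = 0 (a(q, K) = -1*0 = 0)
Z = 12 (Z = ((0 + 105) - 1*(-3))/9 = (105 + 3)/9 = (⅑)*108 = 12)
A(R, z) = R*(-5 + 2*z) (A(R, z) = ((z + z) - 5)*R = (2*z - 5)*R = (-5 + 2*z)*R = R*(-5 + 2*z))
(7*A(9, 5))*Z = (7*(9*(-5 + 2*5)))*12 = (7*(9*(-5 + 10)))*12 = (7*(9*5))*12 = (7*45)*12 = 315*12 = 3780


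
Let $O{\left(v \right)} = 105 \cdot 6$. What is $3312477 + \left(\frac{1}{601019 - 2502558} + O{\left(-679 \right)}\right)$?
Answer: $\frac{6300002171672}{1901539} \approx 3.3131 \cdot 10^{6}$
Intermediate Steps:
$O{\left(v \right)} = 630$
$3312477 + \left(\frac{1}{601019 - 2502558} + O{\left(-679 \right)}\right) = 3312477 + \left(\frac{1}{601019 - 2502558} + 630\right) = 3312477 + \left(\frac{1}{-1901539} + 630\right) = 3312477 + \left(- \frac{1}{1901539} + 630\right) = 3312477 + \frac{1197969569}{1901539} = \frac{6300002171672}{1901539}$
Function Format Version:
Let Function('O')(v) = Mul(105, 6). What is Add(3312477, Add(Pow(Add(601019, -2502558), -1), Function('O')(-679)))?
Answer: Rational(6300002171672, 1901539) ≈ 3.3131e+6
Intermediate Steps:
Function('O')(v) = 630
Add(3312477, Add(Pow(Add(601019, -2502558), -1), Function('O')(-679))) = Add(3312477, Add(Pow(Add(601019, -2502558), -1), 630)) = Add(3312477, Add(Pow(-1901539, -1), 630)) = Add(3312477, Add(Rational(-1, 1901539), 630)) = Add(3312477, Rational(1197969569, 1901539)) = Rational(6300002171672, 1901539)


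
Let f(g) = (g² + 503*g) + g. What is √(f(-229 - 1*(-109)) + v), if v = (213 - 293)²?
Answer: 16*I*√155 ≈ 199.2*I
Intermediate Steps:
f(g) = g² + 504*g
v = 6400 (v = (-80)² = 6400)
√(f(-229 - 1*(-109)) + v) = √((-229 - 1*(-109))*(504 + (-229 - 1*(-109))) + 6400) = √((-229 + 109)*(504 + (-229 + 109)) + 6400) = √(-120*(504 - 120) + 6400) = √(-120*384 + 6400) = √(-46080 + 6400) = √(-39680) = 16*I*√155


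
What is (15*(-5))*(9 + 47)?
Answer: -4200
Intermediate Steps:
(15*(-5))*(9 + 47) = -75*56 = -4200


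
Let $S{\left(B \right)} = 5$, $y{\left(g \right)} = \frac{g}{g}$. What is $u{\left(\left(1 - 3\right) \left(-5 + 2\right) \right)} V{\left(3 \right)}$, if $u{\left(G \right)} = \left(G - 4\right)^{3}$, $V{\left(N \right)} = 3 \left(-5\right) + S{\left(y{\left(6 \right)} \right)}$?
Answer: $-80$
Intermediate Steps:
$y{\left(g \right)} = 1$
$V{\left(N \right)} = -10$ ($V{\left(N \right)} = 3 \left(-5\right) + 5 = -15 + 5 = -10$)
$u{\left(G \right)} = \left(-4 + G\right)^{3}$ ($u{\left(G \right)} = \left(G - 4\right)^{3} = \left(-4 + G\right)^{3}$)
$u{\left(\left(1 - 3\right) \left(-5 + 2\right) \right)} V{\left(3 \right)} = \left(-4 + \left(1 - 3\right) \left(-5 + 2\right)\right)^{3} \left(-10\right) = \left(-4 - -6\right)^{3} \left(-10\right) = \left(-4 + 6\right)^{3} \left(-10\right) = 2^{3} \left(-10\right) = 8 \left(-10\right) = -80$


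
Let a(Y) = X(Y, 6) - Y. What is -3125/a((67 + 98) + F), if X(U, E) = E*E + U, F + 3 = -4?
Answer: -3125/36 ≈ -86.806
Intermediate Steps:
F = -7 (F = -3 - 4 = -7)
X(U, E) = U + E**2 (X(U, E) = E**2 + U = U + E**2)
a(Y) = 36 (a(Y) = (Y + 6**2) - Y = (Y + 36) - Y = (36 + Y) - Y = 36)
-3125/a((67 + 98) + F) = -3125/36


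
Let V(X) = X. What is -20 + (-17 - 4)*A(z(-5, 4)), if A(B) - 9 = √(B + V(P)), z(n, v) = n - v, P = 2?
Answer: -209 - 21*I*√7 ≈ -209.0 - 55.561*I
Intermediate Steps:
A(B) = 9 + √(2 + B) (A(B) = 9 + √(B + 2) = 9 + √(2 + B))
-20 + (-17 - 4)*A(z(-5, 4)) = -20 + (-17 - 4)*(9 + √(2 + (-5 - 1*4))) = -20 - 21*(9 + √(2 + (-5 - 4))) = -20 - 21*(9 + √(2 - 9)) = -20 - 21*(9 + √(-7)) = -20 - 21*(9 + I*√7) = -20 + (-189 - 21*I*√7) = -209 - 21*I*√7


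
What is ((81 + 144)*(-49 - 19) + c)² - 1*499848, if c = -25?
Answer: 234355777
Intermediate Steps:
((81 + 144)*(-49 - 19) + c)² - 1*499848 = ((81 + 144)*(-49 - 19) - 25)² - 1*499848 = (225*(-68) - 25)² - 499848 = (-15300 - 25)² - 499848 = (-15325)² - 499848 = 234855625 - 499848 = 234355777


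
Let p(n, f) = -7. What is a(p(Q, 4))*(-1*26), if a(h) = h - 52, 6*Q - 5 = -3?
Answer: 1534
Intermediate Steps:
Q = ⅓ (Q = ⅚ + (⅙)*(-3) = ⅚ - ½ = ⅓ ≈ 0.33333)
a(h) = -52 + h
a(p(Q, 4))*(-1*26) = (-52 - 7)*(-1*26) = -59*(-26) = 1534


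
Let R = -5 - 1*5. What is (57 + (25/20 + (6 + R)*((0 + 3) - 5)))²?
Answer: 70225/16 ≈ 4389.1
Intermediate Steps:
R = -10 (R = -5 - 5 = -10)
(57 + (25/20 + (6 + R)*((0 + 3) - 5)))² = (57 + (25/20 + (6 - 10)*((0 + 3) - 5)))² = (57 + (25*(1/20) - 4*(3 - 5)))² = (57 + (5/4 - 4*(-2)))² = (57 + (5/4 + 8))² = (57 + 37/4)² = (265/4)² = 70225/16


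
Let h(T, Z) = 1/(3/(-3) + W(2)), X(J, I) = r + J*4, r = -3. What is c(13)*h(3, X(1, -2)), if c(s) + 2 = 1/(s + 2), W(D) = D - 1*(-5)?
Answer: -29/90 ≈ -0.32222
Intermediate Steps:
X(J, I) = -3 + 4*J (X(J, I) = -3 + J*4 = -3 + 4*J)
W(D) = 5 + D (W(D) = D + 5 = 5 + D)
c(s) = -2 + 1/(2 + s) (c(s) = -2 + 1/(s + 2) = -2 + 1/(2 + s))
h(T, Z) = ⅙ (h(T, Z) = 1/(3/(-3) + (5 + 2)) = 1/(3*(-⅓) + 7) = 1/(-1 + 7) = 1/6 = ⅙)
c(13)*h(3, X(1, -2)) = ((-3 - 2*13)/(2 + 13))*(⅙) = ((-3 - 26)/15)*(⅙) = ((1/15)*(-29))*(⅙) = -29/15*⅙ = -29/90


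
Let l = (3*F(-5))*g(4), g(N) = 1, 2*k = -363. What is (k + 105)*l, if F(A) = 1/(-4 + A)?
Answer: 51/2 ≈ 25.500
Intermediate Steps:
k = -363/2 (k = (1/2)*(-363) = -363/2 ≈ -181.50)
l = -1/3 (l = (3/(-4 - 5))*1 = (3/(-9))*1 = (3*(-1/9))*1 = -1/3*1 = -1/3 ≈ -0.33333)
(k + 105)*l = (-363/2 + 105)*(-1/3) = -153/2*(-1/3) = 51/2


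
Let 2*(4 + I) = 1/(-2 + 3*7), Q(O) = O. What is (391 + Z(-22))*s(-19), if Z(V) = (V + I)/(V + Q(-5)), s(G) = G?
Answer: -134051/18 ≈ -7447.3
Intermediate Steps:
I = -151/38 (I = -4 + 1/(2*(-2 + 3*7)) = -4 + 1/(2*(-2 + 21)) = -4 + (½)/19 = -4 + (½)*(1/19) = -4 + 1/38 = -151/38 ≈ -3.9737)
Z(V) = (-151/38 + V)/(-5 + V) (Z(V) = (V - 151/38)/(V - 5) = (-151/38 + V)/(-5 + V))
(391 + Z(-22))*s(-19) = (391 + (-151/38 - 22)/(-5 - 22))*(-19) = (391 - 987/38/(-27))*(-19) = (391 - 1/27*(-987/38))*(-19) = (391 + 329/342)*(-19) = (134051/342)*(-19) = -134051/18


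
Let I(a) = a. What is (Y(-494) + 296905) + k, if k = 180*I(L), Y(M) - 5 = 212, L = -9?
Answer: 295502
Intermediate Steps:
Y(M) = 217 (Y(M) = 5 + 212 = 217)
k = -1620 (k = 180*(-9) = -1620)
(Y(-494) + 296905) + k = (217 + 296905) - 1620 = 297122 - 1620 = 295502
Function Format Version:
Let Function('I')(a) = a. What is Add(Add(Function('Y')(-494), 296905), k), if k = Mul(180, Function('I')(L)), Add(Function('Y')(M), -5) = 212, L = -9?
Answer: 295502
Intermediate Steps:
Function('Y')(M) = 217 (Function('Y')(M) = Add(5, 212) = 217)
k = -1620 (k = Mul(180, -9) = -1620)
Add(Add(Function('Y')(-494), 296905), k) = Add(Add(217, 296905), -1620) = Add(297122, -1620) = 295502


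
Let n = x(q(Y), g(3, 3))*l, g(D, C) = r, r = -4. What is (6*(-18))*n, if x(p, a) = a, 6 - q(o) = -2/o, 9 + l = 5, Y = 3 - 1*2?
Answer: -1728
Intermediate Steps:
Y = 1 (Y = 3 - 2 = 1)
l = -4 (l = -9 + 5 = -4)
q(o) = 6 + 2/o (q(o) = 6 - (-2)/o = 6 + 2/o)
g(D, C) = -4
n = 16 (n = -4*(-4) = 16)
(6*(-18))*n = (6*(-18))*16 = -108*16 = -1728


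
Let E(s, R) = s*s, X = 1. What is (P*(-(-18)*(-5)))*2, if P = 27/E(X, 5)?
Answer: -4860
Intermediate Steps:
E(s, R) = s²
P = 27 (P = 27/(1²) = 27/1 = 27*1 = 27)
(P*(-(-18)*(-5)))*2 = (27*(-(-18)*(-5)))*2 = (27*(-18*5))*2 = (27*(-90))*2 = -2430*2 = -4860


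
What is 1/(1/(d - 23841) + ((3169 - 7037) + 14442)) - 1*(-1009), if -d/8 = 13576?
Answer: 1413120498974/1400515725 ≈ 1009.0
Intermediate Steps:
d = -108608 (d = -8*13576 = -108608)
1/(1/(d - 23841) + ((3169 - 7037) + 14442)) - 1*(-1009) = 1/(1/(-108608 - 23841) + ((3169 - 7037) + 14442)) - 1*(-1009) = 1/(1/(-132449) + (-3868 + 14442)) + 1009 = 1/(-1/132449 + 10574) + 1009 = 1/(1400515725/132449) + 1009 = 132449/1400515725 + 1009 = 1413120498974/1400515725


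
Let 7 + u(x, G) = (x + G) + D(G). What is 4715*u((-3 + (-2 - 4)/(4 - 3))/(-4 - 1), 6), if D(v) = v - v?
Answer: 3772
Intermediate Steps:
D(v) = 0
u(x, G) = -7 + G + x (u(x, G) = -7 + ((x + G) + 0) = -7 + ((G + x) + 0) = -7 + (G + x) = -7 + G + x)
4715*u((-3 + (-2 - 4)/(4 - 3))/(-4 - 1), 6) = 4715*(-7 + 6 + (-3 + (-2 - 4)/(4 - 3))/(-4 - 1)) = 4715*(-7 + 6 + (-3 - 6/1)/(-5)) = 4715*(-7 + 6 + (-3 - 6*1)*(-⅕)) = 4715*(-7 + 6 + (-3 - 6)*(-⅕)) = 4715*(-7 + 6 - 9*(-⅕)) = 4715*(-7 + 6 + 9/5) = 4715*(⅘) = 3772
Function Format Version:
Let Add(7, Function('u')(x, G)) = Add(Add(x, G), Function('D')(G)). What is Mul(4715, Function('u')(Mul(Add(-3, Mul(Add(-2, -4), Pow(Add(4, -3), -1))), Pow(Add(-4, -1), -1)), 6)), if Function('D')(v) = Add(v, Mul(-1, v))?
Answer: 3772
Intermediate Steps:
Function('D')(v) = 0
Function('u')(x, G) = Add(-7, G, x) (Function('u')(x, G) = Add(-7, Add(Add(x, G), 0)) = Add(-7, Add(Add(G, x), 0)) = Add(-7, Add(G, x)) = Add(-7, G, x))
Mul(4715, Function('u')(Mul(Add(-3, Mul(Add(-2, -4), Pow(Add(4, -3), -1))), Pow(Add(-4, -1), -1)), 6)) = Mul(4715, Add(-7, 6, Mul(Add(-3, Mul(Add(-2, -4), Pow(Add(4, -3), -1))), Pow(Add(-4, -1), -1)))) = Mul(4715, Add(-7, 6, Mul(Add(-3, Mul(-6, Pow(1, -1))), Pow(-5, -1)))) = Mul(4715, Add(-7, 6, Mul(Add(-3, Mul(-6, 1)), Rational(-1, 5)))) = Mul(4715, Add(-7, 6, Mul(Add(-3, -6), Rational(-1, 5)))) = Mul(4715, Add(-7, 6, Mul(-9, Rational(-1, 5)))) = Mul(4715, Add(-7, 6, Rational(9, 5))) = Mul(4715, Rational(4, 5)) = 3772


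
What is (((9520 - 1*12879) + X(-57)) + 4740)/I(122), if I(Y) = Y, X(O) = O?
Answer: 662/61 ≈ 10.852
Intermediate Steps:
(((9520 - 1*12879) + X(-57)) + 4740)/I(122) = (((9520 - 1*12879) - 57) + 4740)/122 = (((9520 - 12879) - 57) + 4740)*(1/122) = ((-3359 - 57) + 4740)*(1/122) = (-3416 + 4740)*(1/122) = 1324*(1/122) = 662/61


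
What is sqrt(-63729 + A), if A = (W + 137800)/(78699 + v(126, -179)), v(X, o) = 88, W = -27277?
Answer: 10*I*sqrt(3955821367794)/78787 ≈ 252.44*I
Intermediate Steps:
A = 110523/78787 (A = (-27277 + 137800)/(78699 + 88) = 110523/78787 ≈ 1.4028)
sqrt(-63729 + A) = sqrt(-63729 + 110523/78787) = sqrt(-5020906200/78787) = 10*I*sqrt(3955821367794)/78787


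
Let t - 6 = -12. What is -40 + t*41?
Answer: -286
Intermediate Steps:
t = -6 (t = 6 - 12 = -6)
-40 + t*41 = -40 - 6*41 = -40 - 246 = -286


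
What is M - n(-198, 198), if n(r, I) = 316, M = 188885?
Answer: 188569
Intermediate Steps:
M - n(-198, 198) = 188885 - 1*316 = 188885 - 316 = 188569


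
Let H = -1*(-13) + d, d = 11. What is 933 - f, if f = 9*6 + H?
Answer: 855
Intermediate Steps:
H = 24 (H = -1*(-13) + 11 = 13 + 11 = 24)
f = 78 (f = 9*6 + 24 = 54 + 24 = 78)
933 - f = 933 - 1*78 = 933 - 78 = 855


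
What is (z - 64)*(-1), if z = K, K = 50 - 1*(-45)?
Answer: -31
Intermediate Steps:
K = 95 (K = 50 + 45 = 95)
z = 95
(z - 64)*(-1) = (95 - 64)*(-1) = 31*(-1) = -31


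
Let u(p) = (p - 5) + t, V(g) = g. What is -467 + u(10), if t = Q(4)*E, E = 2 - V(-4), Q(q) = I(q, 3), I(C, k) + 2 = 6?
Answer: -438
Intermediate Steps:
I(C, k) = 4 (I(C, k) = -2 + 6 = 4)
Q(q) = 4
E = 6 (E = 2 - 1*(-4) = 2 + 4 = 6)
t = 24 (t = 4*6 = 24)
u(p) = 19 + p (u(p) = (p - 5) + 24 = (-5 + p) + 24 = 19 + p)
-467 + u(10) = -467 + (19 + 10) = -467 + 29 = -438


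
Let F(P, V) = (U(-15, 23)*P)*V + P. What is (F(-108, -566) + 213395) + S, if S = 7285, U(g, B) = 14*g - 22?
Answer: -13961124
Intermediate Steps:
U(g, B) = -22 + 14*g
F(P, V) = P - 232*P*V (F(P, V) = ((-22 + 14*(-15))*P)*V + P = ((-22 - 210)*P)*V + P = (-232*P)*V + P = -232*P*V + P = P - 232*P*V)
(F(-108, -566) + 213395) + S = (-108*(1 - 232*(-566)) + 213395) + 7285 = (-108*(1 + 131312) + 213395) + 7285 = (-108*131313 + 213395) + 7285 = (-14181804 + 213395) + 7285 = -13968409 + 7285 = -13961124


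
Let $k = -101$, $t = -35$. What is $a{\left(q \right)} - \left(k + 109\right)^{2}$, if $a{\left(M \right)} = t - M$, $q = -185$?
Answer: $86$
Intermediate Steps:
$a{\left(M \right)} = -35 - M$
$a{\left(q \right)} - \left(k + 109\right)^{2} = \left(-35 - -185\right) - \left(-101 + 109\right)^{2} = \left(-35 + 185\right) - 8^{2} = 150 - 64 = 86$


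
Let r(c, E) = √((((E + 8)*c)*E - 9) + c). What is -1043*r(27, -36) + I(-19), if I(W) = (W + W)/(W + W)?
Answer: 1 - 3129*√3026 ≈ -1.7212e+5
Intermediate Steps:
I(W) = 1 (I(W) = (2*W)/((2*W)) = (2*W)*(1/(2*W)) = 1)
r(c, E) = √(-9 + c + E*c*(8 + E)) (r(c, E) = √((((8 + E)*c)*E - 9) + c) = √(((c*(8 + E))*E - 9) + c) = √((E*c*(8 + E) - 9) + c) = √((-9 + E*c*(8 + E)) + c) = √(-9 + c + E*c*(8 + E)))
-1043*r(27, -36) + I(-19) = -1043*√(-9 + 27 + 27*(-36)² + 8*(-36)*27) + 1 = -1043*√(-9 + 27 + 27*1296 - 7776) + 1 = -1043*√(-9 + 27 + 34992 - 7776) + 1 = -3129*√3026 + 1 = 1 - 3129*√3026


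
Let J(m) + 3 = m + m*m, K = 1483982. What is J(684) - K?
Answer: -1015445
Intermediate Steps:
J(m) = -3 + m + m**2 (J(m) = -3 + (m + m*m) = -3 + (m + m**2) = -3 + m + m**2)
J(684) - K = (-3 + 684 + 684**2) - 1*1483982 = (-3 + 684 + 467856) - 1483982 = 468537 - 1483982 = -1015445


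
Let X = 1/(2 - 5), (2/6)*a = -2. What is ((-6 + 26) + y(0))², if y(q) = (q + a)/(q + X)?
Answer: 1444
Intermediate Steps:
a = -6 (a = 3*(-2) = -6)
X = -⅓ (X = 1/(-3) = -⅓ ≈ -0.33333)
y(q) = (-6 + q)/(-⅓ + q) (y(q) = (q - 6)/(q - ⅓) = (-6 + q)/(-⅓ + q))
((-6 + 26) + y(0))² = ((-6 + 26) + 3*(-6 + 0)/(-1 + 3*0))² = (20 + 3*(-6)/(-1 + 0))² = (20 + 3*(-6)/(-1))² = (20 + 3*(-1)*(-6))² = (20 + 18)² = 38² = 1444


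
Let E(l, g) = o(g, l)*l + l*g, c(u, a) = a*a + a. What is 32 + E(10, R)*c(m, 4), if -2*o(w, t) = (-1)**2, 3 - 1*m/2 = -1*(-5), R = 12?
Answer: 2332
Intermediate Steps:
m = -4 (m = 6 - (-2)*(-5) = 6 - 2*5 = 6 - 10 = -4)
c(u, a) = a + a**2 (c(u, a) = a**2 + a = a + a**2)
o(w, t) = -1/2 (o(w, t) = -1/2*(-1)**2 = -1/2*1 = -1/2)
E(l, g) = -l/2 + g*l (E(l, g) = -l/2 + l*g = -l/2 + g*l)
32 + E(10, R)*c(m, 4) = 32 + (10*(-1/2 + 12))*(4*(1 + 4)) = 32 + (10*(23/2))*(4*5) = 32 + 115*20 = 32 + 2300 = 2332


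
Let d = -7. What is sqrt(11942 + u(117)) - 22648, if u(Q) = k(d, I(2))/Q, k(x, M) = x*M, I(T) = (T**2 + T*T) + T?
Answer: -22648 + 2*sqrt(4540718)/39 ≈ -22539.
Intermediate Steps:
I(T) = T + 2*T**2 (I(T) = (T**2 + T**2) + T = 2*T**2 + T = T + 2*T**2)
k(x, M) = M*x
u(Q) = -70/Q (u(Q) = ((2*(1 + 2*2))*(-7))/Q = ((2*(1 + 4))*(-7))/Q = ((2*5)*(-7))/Q = (10*(-7))/Q = -70/Q)
sqrt(11942 + u(117)) - 22648 = sqrt(11942 - 70/117) - 22648 = sqrt(1397144/117) - 22648 = 2*sqrt(4540718)/39 - 22648 = -22648 + 2*sqrt(4540718)/39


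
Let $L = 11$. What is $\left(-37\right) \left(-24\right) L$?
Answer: $9768$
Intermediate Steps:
$\left(-37\right) \left(-24\right) L = \left(-37\right) \left(-24\right) 11 = 888 \cdot 11 = 9768$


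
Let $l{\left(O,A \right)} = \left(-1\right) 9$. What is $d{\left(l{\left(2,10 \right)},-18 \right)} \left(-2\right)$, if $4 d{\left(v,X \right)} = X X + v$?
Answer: $- \frac{315}{2} \approx -157.5$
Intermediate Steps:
$l{\left(O,A \right)} = -9$
$d{\left(v,X \right)} = \frac{v}{4} + \frac{X^{2}}{4}$ ($d{\left(v,X \right)} = \frac{X X + v}{4} = \frac{X^{2} + v}{4} = \frac{v + X^{2}}{4} = \frac{v}{4} + \frac{X^{2}}{4}$)
$d{\left(l{\left(2,10 \right)},-18 \right)} \left(-2\right) = \left(\frac{1}{4} \left(-9\right) + \frac{\left(-18\right)^{2}}{4}\right) \left(-2\right) = \left(- \frac{9}{4} + \frac{1}{4} \cdot 324\right) \left(-2\right) = \left(- \frac{9}{4} + 81\right) \left(-2\right) = \frac{315}{4} \left(-2\right) = - \frac{315}{2}$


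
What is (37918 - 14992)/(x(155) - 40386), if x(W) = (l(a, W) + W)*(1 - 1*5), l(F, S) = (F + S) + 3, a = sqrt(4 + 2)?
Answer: -238648197/433430737 + 22926*sqrt(6)/433430737 ≈ -0.55047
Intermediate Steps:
a = sqrt(6) ≈ 2.4495
l(F, S) = 3 + F + S
x(W) = -12 - 8*W - 4*sqrt(6) (x(W) = ((3 + sqrt(6) + W) + W)*(1 - 1*5) = ((3 + W + sqrt(6)) + W)*(1 - 5) = (3 + sqrt(6) + 2*W)*(-4) = -12 - 8*W - 4*sqrt(6))
(37918 - 14992)/(x(155) - 40386) = (37918 - 14992)/((-12 - 8*155 - 4*sqrt(6)) - 40386) = 22926/((-12 - 1240 - 4*sqrt(6)) - 40386) = 22926/((-1252 - 4*sqrt(6)) - 40386) = 22926/(-41638 - 4*sqrt(6))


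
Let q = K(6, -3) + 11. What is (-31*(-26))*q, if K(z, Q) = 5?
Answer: 12896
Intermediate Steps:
q = 16 (q = 5 + 11 = 16)
(-31*(-26))*q = -31*(-26)*16 = 806*16 = 12896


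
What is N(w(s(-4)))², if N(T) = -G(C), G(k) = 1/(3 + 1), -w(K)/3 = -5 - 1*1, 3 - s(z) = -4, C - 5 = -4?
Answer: 1/16 ≈ 0.062500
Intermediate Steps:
C = 1 (C = 5 - 4 = 1)
s(z) = 7 (s(z) = 3 - 1*(-4) = 3 + 4 = 7)
w(K) = 18 (w(K) = -3*(-5 - 1*1) = -3*(-5 - 1) = -3*(-6) = 18)
G(k) = ¼ (G(k) = 1/4 = ¼)
N(T) = -¼ (N(T) = -1*¼ = -¼)
N(w(s(-4)))² = (-¼)² = 1/16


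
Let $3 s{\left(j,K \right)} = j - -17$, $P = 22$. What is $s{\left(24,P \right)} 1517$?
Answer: $\frac{62197}{3} \approx 20732.0$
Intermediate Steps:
$s{\left(j,K \right)} = \frac{17}{3} + \frac{j}{3}$ ($s{\left(j,K \right)} = \frac{j - -17}{3} = \frac{j + 17}{3} = \frac{17 + j}{3} = \frac{17}{3} + \frac{j}{3}$)
$s{\left(24,P \right)} 1517 = \left(\frac{17}{3} + \frac{1}{3} \cdot 24\right) 1517 = \left(\frac{17}{3} + 8\right) 1517 = \frac{41}{3} \cdot 1517 = \frac{62197}{3}$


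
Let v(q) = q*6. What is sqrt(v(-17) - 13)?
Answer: I*sqrt(115) ≈ 10.724*I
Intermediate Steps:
v(q) = 6*q
sqrt(v(-17) - 13) = sqrt(6*(-17) - 13) = sqrt(-102 - 13) = sqrt(-115) = I*sqrt(115)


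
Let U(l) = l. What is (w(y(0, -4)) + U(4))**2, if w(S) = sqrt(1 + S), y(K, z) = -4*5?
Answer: (4 + I*sqrt(19))**2 ≈ -3.0 + 34.871*I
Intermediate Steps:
y(K, z) = -20
(w(y(0, -4)) + U(4))**2 = (sqrt(1 - 20) + 4)**2 = (sqrt(-19) + 4)**2 = (I*sqrt(19) + 4)**2 = (4 + I*sqrt(19))**2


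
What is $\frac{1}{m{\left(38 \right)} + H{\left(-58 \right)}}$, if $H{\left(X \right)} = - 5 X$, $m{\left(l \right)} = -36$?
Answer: $\frac{1}{254} \approx 0.003937$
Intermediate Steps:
$\frac{1}{m{\left(38 \right)} + H{\left(-58 \right)}} = \frac{1}{-36 - -290} = \frac{1}{-36 + 290} = \frac{1}{254}$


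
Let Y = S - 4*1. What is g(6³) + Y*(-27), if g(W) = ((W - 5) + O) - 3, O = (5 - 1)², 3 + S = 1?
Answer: 386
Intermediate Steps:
S = -2 (S = -3 + 1 = -2)
O = 16 (O = 4² = 16)
Y = -6 (Y = -2 - 4*1 = -2 - 4 = -6)
g(W) = 8 + W (g(W) = ((W - 5) + 16) - 3 = ((-5 + W) + 16) - 3 = (11 + W) - 3 = 8 + W)
g(6³) + Y*(-27) = (8 + 6³) - 6*(-27) = (8 + 216) + 162 = 224 + 162 = 386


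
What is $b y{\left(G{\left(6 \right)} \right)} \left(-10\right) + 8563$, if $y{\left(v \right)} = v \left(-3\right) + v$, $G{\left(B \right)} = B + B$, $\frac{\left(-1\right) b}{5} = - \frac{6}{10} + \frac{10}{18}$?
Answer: $\frac{25849}{3} \approx 8616.3$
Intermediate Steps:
$b = \frac{2}{9}$ ($b = - 5 \left(- \frac{6}{10} + \frac{10}{18}\right) = - 5 \left(\left(-6\right) \frac{1}{10} + 10 \cdot \frac{1}{18}\right) = - 5 \left(- \frac{3}{5} + \frac{5}{9}\right) = \left(-5\right) \left(- \frac{2}{45}\right) = \frac{2}{9} \approx 0.22222$)
$G{\left(B \right)} = 2 B$
$y{\left(v \right)} = - 2 v$ ($y{\left(v \right)} = - 3 v + v = - 2 v$)
$b y{\left(G{\left(6 \right)} \right)} \left(-10\right) + 8563 = \frac{2 \left(- 2 \cdot 2 \cdot 6\right)}{9} \left(-10\right) + 8563 = \frac{2 \left(\left(-2\right) 12\right)}{9} \left(-10\right) + 8563 = \frac{2}{9} \left(-24\right) \left(-10\right) + 8563 = \left(- \frac{16}{3}\right) \left(-10\right) + 8563 = \frac{160}{3} + 8563 = \frac{25849}{3}$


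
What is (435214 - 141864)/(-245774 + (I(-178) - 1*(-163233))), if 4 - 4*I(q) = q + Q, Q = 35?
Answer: -1173400/330017 ≈ -3.5556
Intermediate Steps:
I(q) = -31/4 - q/4 (I(q) = 1 - (q + 35)/4 = 1 - (35 + q)/4 = 1 + (-35/4 - q/4) = -31/4 - q/4)
(435214 - 141864)/(-245774 + (I(-178) - 1*(-163233))) = (435214 - 141864)/(-245774 + ((-31/4 - ¼*(-178)) - 1*(-163233))) = 293350/(-245774 + ((-31/4 + 89/2) + 163233)) = 293350/(-245774 + (147/4 + 163233)) = 293350/(-245774 + 653079/4) = 293350/(-330017/4) = 293350*(-4/330017) = -1173400/330017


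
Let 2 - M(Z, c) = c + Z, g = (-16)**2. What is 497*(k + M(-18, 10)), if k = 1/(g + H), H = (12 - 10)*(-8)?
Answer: 1193297/240 ≈ 4972.1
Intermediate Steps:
g = 256
H = -16 (H = 2*(-8) = -16)
k = 1/240 (k = 1/(256 - 16) = 1/240 ≈ 0.0041667)
M(Z, c) = 2 - Z - c (M(Z, c) = 2 - (c + Z) = 2 - (Z + c) = 2 + (-Z - c) = 2 - Z - c)
497*(k + M(-18, 10)) = 497*(1/240 + (2 - 1*(-18) - 1*10)) = 497*(1/240 + (2 + 18 - 10)) = 497*(1/240 + 10) = 497*(2401/240) = 1193297/240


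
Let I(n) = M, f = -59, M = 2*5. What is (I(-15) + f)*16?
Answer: -784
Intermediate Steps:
M = 10
I(n) = 10
(I(-15) + f)*16 = (10 - 59)*16 = -49*16 = -784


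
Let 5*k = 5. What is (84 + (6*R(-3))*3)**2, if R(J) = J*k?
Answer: 900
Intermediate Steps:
k = 1 (k = (1/5)*5 = 1)
R(J) = J (R(J) = J*1 = J)
(84 + (6*R(-3))*3)**2 = (84 + (6*(-3))*3)**2 = (84 - 18*3)**2 = (84 - 54)**2 = 30**2 = 900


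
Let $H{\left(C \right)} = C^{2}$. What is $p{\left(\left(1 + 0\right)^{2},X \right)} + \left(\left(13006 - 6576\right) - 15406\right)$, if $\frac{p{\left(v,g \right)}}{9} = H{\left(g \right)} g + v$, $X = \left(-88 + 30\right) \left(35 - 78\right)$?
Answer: $139614919089$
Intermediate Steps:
$X = 2494$ ($X = \left(-58\right) \left(-43\right) = 2494$)
$p{\left(v,g \right)} = 9 v + 9 g^{3}$ ($p{\left(v,g \right)} = 9 \left(g^{2} g + v\right) = 9 \left(g^{3} + v\right) = 9 \left(v + g^{3}\right) = 9 v + 9 g^{3}$)
$p{\left(\left(1 + 0\right)^{2},X \right)} + \left(\left(13006 - 6576\right) - 15406\right) = \left(9 \left(1 + 0\right)^{2} + 9 \cdot 2494^{3}\right) + \left(\left(13006 - 6576\right) - 15406\right) = \left(9 \cdot 1^{2} + 9 \cdot 15512769784\right) + \left(6430 - 15406\right) = \left(9 \cdot 1 + 139614928056\right) - 8976 = \left(9 + 139614928056\right) - 8976 = 139614928065 - 8976 = 139614919089$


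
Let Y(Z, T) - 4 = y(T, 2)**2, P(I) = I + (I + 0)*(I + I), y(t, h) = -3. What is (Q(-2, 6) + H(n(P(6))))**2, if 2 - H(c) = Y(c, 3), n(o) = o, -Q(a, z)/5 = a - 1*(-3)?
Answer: 256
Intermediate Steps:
Q(a, z) = -15 - 5*a (Q(a, z) = -5*(a - 1*(-3)) = -5*(a + 3) = -5*(3 + a) = -15 - 5*a)
P(I) = I + 2*I**2 (P(I) = I + I*(2*I) = I + 2*I**2)
Y(Z, T) = 13 (Y(Z, T) = 4 + (-3)**2 = 4 + 9 = 13)
H(c) = -11 (H(c) = 2 - 1*13 = 2 - 13 = -11)
(Q(-2, 6) + H(n(P(6))))**2 = ((-15 - 5*(-2)) - 11)**2 = ((-15 + 10) - 11)**2 = (-5 - 11)**2 = (-16)**2 = 256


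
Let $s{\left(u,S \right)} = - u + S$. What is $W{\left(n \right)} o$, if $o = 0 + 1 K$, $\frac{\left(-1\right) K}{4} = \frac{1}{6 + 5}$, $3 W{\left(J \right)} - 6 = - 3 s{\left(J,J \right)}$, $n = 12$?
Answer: $- \frac{8}{11} \approx -0.72727$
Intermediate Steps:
$s{\left(u,S \right)} = S - u$
$W{\left(J \right)} = 2$ ($W{\left(J \right)} = 2 + \frac{\left(-3\right) \left(J - J\right)}{3} = 2 + \frac{\left(-3\right) 0}{3} = 2 + \frac{1}{3} \cdot 0 = 2 + 0 = 2$)
$K = - \frac{4}{11}$ ($K = - \frac{4}{6 + 5} = - \frac{4}{11} \approx -0.36364$)
$o = - \frac{4}{11}$ ($o = 0 + 1 \left(- \frac{4}{11}\right) = 0 - \frac{4}{11} = - \frac{4}{11} \approx -0.36364$)
$W{\left(n \right)} o = 2 \left(- \frac{4}{11}\right) = - \frac{8}{11}$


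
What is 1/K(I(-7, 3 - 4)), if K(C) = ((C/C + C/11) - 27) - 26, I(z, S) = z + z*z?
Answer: -11/530 ≈ -0.020755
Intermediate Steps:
I(z, S) = z + z**2
K(C) = -52 + C/11 (K(C) = ((1 + C*(1/11)) - 27) - 26 = ((1 + C/11) - 27) - 26 = (-26 + C/11) - 26 = -52 + C/11)
1/K(I(-7, 3 - 4)) = 1/(-52 + (-7*(1 - 7))/11) = 1/(-52 + (-7*(-6))/11) = 1/(-52 + (1/11)*42) = 1/(-52 + 42/11) = 1/(-530/11) = -11/530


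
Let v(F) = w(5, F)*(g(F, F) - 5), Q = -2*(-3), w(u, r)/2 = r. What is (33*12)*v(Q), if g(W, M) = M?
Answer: 4752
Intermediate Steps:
w(u, r) = 2*r
Q = 6
v(F) = 2*F*(-5 + F) (v(F) = (2*F)*(F - 5) = (2*F)*(-5 + F) = 2*F*(-5 + F))
(33*12)*v(Q) = (33*12)*(2*6*(-5 + 6)) = 396*(2*6*1) = 396*12 = 4752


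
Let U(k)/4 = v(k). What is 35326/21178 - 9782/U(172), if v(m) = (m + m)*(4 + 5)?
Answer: 57578497/65567088 ≈ 0.87816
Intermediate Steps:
v(m) = 18*m (v(m) = (2*m)*9 = 18*m)
U(k) = 72*k (U(k) = 4*(18*k) = 72*k)
35326/21178 - 9782/U(172) = 35326/21178 - 9782/(72*172) = 35326*(1/21178) - 9782/12384 = 17663/10589 - 9782*1/12384 = 17663/10589 - 4891/6192 = 57578497/65567088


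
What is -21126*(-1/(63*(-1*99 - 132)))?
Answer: -1006/693 ≈ -1.4517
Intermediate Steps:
-21126*(-1/(63*(-1*99 - 132))) = -21126*(-1/(63*(-99 - 132))) = -21126/((-63*(-231))) = -21126/14553 = -21126*1/14553 = -1006/693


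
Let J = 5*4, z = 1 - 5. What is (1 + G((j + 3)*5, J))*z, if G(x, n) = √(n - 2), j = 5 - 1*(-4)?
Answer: -4 - 12*√2 ≈ -20.971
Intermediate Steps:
j = 9 (j = 5 + 4 = 9)
z = -4
J = 20
G(x, n) = √(-2 + n)
(1 + G((j + 3)*5, J))*z = (1 + √(-2 + 20))*(-4) = (1 + √18)*(-4) = (1 + 3*√2)*(-4) = -4 - 12*√2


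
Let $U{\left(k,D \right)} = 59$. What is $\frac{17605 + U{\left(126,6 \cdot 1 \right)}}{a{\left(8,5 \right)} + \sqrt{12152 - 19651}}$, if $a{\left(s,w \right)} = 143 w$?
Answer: $\frac{1052480}{43227} - \frac{1472 i \sqrt{7499}}{43227} \approx 24.348 - 2.9489 i$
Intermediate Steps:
$\frac{17605 + U{\left(126,6 \cdot 1 \right)}}{a{\left(8,5 \right)} + \sqrt{12152 - 19651}} = \frac{17605 + 59}{143 \cdot 5 + \sqrt{12152 - 19651}} = \frac{17664}{715 + \sqrt{-7499}} = \frac{17664}{715 + i \sqrt{7499}}$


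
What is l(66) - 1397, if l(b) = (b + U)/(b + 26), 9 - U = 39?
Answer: -32122/23 ≈ -1396.6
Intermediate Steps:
U = -30 (U = 9 - 1*39 = 9 - 39 = -30)
l(b) = (-30 + b)/(26 + b) (l(b) = (b - 30)/(b + 26) = (-30 + b)/(26 + b))
l(66) - 1397 = (-30 + 66)/(26 + 66) - 1397 = 36/92 - 1397 = (1/92)*36 - 1397 = 9/23 - 1397 = -32122/23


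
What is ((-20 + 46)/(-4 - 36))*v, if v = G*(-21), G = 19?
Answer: 5187/20 ≈ 259.35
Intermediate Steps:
v = -399 (v = 19*(-21) = -399)
((-20 + 46)/(-4 - 36))*v = ((-20 + 46)/(-4 - 36))*(-399) = (26/(-40))*(-399) = (26*(-1/40))*(-399) = -13/20*(-399) = 5187/20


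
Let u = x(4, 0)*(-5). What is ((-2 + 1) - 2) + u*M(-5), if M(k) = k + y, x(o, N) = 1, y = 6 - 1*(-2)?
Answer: -18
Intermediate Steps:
y = 8 (y = 6 + 2 = 8)
u = -5 (u = 1*(-5) = -5)
M(k) = 8 + k (M(k) = k + 8 = 8 + k)
((-2 + 1) - 2) + u*M(-5) = ((-2 + 1) - 2) - 5*(8 - 5) = (-1 - 2) - 5*3 = -3 - 15 = -18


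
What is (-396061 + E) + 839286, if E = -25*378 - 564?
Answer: 433211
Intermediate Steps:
E = -10014 (E = -9450 - 564 = -10014)
(-396061 + E) + 839286 = (-396061 - 10014) + 839286 = -406075 + 839286 = 433211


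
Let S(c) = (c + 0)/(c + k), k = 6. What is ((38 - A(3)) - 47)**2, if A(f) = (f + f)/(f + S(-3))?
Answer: 144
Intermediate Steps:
S(c) = c/(6 + c) (S(c) = (c + 0)/(c + 6) = c/(6 + c))
A(f) = 2*f/(-1 + f) (A(f) = (f + f)/(f - 3/(6 - 3)) = (2*f)/(f - 3/3) = (2*f)/(f - 3*1/3) = (2*f)/(f - 1) = (2*f)/(-1 + f) = 2*f/(-1 + f))
((38 - A(3)) - 47)**2 = ((38 - 2*3/(-1 + 3)) - 47)**2 = ((38 - 2*3/2) - 47)**2 = ((38 - 1*3) - 47)**2 = ((38 - 3) - 47)**2 = (35 - 47)**2 = (-12)**2 = 144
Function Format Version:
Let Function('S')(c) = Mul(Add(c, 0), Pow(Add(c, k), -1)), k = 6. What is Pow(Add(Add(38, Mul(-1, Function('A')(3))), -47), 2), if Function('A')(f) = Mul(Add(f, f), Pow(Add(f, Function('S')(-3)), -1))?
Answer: 144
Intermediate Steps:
Function('S')(c) = Mul(c, Pow(Add(6, c), -1)) (Function('S')(c) = Mul(Add(c, 0), Pow(Add(c, 6), -1)) = Mul(c, Pow(Add(6, c), -1)))
Function('A')(f) = Mul(2, f, Pow(Add(-1, f), -1)) (Function('A')(f) = Mul(Add(f, f), Pow(Add(f, Mul(-3, Pow(Add(6, -3), -1))), -1)) = Mul(Mul(2, f), Pow(Add(f, Mul(-3, Pow(3, -1))), -1)) = Mul(Mul(2, f), Pow(Add(f, Mul(-3, Rational(1, 3))), -1)) = Mul(Mul(2, f), Pow(Add(f, -1), -1)) = Mul(Mul(2, f), Pow(Add(-1, f), -1)) = Mul(2, f, Pow(Add(-1, f), -1)))
Pow(Add(Add(38, Mul(-1, Function('A')(3))), -47), 2) = Pow(Add(Add(38, Mul(-1, Mul(2, 3, Pow(Add(-1, 3), -1)))), -47), 2) = Pow(Add(Add(38, Mul(-1, Mul(2, 3, Pow(2, -1)))), -47), 2) = Pow(Add(Add(38, Mul(-1, Mul(2, 3, Rational(1, 2)))), -47), 2) = Pow(Add(Add(38, Mul(-1, 3)), -47), 2) = Pow(Add(Add(38, -3), -47), 2) = Pow(Add(35, -47), 2) = Pow(-12, 2) = 144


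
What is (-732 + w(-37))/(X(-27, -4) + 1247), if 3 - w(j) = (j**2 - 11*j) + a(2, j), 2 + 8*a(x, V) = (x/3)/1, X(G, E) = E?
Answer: -133/66 ≈ -2.0152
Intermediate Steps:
a(x, V) = -1/4 + x/24 (a(x, V) = -1/4 + ((x/3)/1)/8 = -1/4 + ((x*(1/3))*1)/8 = -1/4 + ((x/3)*1)/8 = -1/4 + (x/3)/8 = -1/4 + x/24)
w(j) = 19/6 - j**2 + 11*j (w(j) = 3 - ((j**2 - 11*j) + (-1/4 + (1/24)*2)) = 3 - ((j**2 - 11*j) + (-1/4 + 1/12)) = 3 - ((j**2 - 11*j) - 1/6) = 3 - (-1/6 + j**2 - 11*j) = 3 + (1/6 - j**2 + 11*j) = 19/6 - j**2 + 11*j)
(-732 + w(-37))/(X(-27, -4) + 1247) = (-732 + (19/6 - 1*(-37)**2 + 11*(-37)))/(-4 + 1247) = (-732 + (19/6 - 1*1369 - 407))/1243 = (-732 + (19/6 - 1369 - 407))*(1/1243) = (-732 - 10637/6)*(1/1243) = -15029/6*1/1243 = -133/66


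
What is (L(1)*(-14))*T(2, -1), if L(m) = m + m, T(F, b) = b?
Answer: 28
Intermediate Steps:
L(m) = 2*m
(L(1)*(-14))*T(2, -1) = ((2*1)*(-14))*(-1) = (2*(-14))*(-1) = -28*(-1) = 28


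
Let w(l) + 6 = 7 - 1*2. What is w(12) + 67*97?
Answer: 6498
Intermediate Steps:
w(l) = -1 (w(l) = -6 + (7 - 1*2) = -6 + (7 - 2) = -6 + 5 = -1)
w(12) + 67*97 = -1 + 67*97 = -1 + 6499 = 6498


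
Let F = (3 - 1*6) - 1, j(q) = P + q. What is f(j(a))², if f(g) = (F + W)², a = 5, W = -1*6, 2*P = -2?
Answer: 10000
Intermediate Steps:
P = -1 (P = (½)*(-2) = -1)
W = -6
j(q) = -1 + q
F = -4 (F = (3 - 6) - 1 = -3 - 1 = -4)
f(g) = 100 (f(g) = (-4 - 6)² = (-10)² = 100)
f(j(a))² = 100² = 10000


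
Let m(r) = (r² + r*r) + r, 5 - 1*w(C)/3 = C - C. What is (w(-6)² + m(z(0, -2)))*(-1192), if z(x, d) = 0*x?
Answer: -268200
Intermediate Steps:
w(C) = 15 (w(C) = 15 - 3*(C - C) = 15 - 3*0 = 15 + 0 = 15)
z(x, d) = 0
m(r) = r + 2*r² (m(r) = (r² + r²) + r = 2*r² + r = r + 2*r²)
(w(-6)² + m(z(0, -2)))*(-1192) = (15² + 0*(1 + 2*0))*(-1192) = (225 + 0*(1 + 0))*(-1192) = (225 + 0*1)*(-1192) = (225 + 0)*(-1192) = 225*(-1192) = -268200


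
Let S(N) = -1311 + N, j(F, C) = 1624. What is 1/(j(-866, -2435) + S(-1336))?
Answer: -1/1023 ≈ -0.00097752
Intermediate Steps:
1/(j(-866, -2435) + S(-1336)) = 1/(1624 + (-1311 - 1336)) = 1/(1624 - 2647) = 1/(-1023) = -1/1023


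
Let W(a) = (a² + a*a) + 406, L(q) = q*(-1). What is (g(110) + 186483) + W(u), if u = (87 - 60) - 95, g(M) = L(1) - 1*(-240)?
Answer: 196376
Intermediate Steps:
L(q) = -q
g(M) = 239 (g(M) = -1*1 - 1*(-240) = -1 + 240 = 239)
u = -68 (u = 27 - 95 = -68)
W(a) = 406 + 2*a² (W(a) = (a² + a²) + 406 = 2*a² + 406 = 406 + 2*a²)
(g(110) + 186483) + W(u) = (239 + 186483) + (406 + 2*(-68)²) = 186722 + (406 + 2*4624) = 186722 + (406 + 9248) = 186722 + 9654 = 196376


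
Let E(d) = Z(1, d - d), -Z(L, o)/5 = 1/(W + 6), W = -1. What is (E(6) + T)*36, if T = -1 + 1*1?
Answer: -36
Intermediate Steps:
Z(L, o) = -1 (Z(L, o) = -5/(-1 + 6) = -5/5 = -5*⅕ = -1)
T = 0 (T = -1 + 1 = 0)
E(d) = -1
(E(6) + T)*36 = (-1 + 0)*36 = -1*36 = -36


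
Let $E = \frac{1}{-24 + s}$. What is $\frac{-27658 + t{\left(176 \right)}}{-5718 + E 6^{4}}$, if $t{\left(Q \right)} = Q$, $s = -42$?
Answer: $\frac{151151}{31557} \approx 4.7898$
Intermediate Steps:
$E = - \frac{1}{66}$ ($E = \frac{1}{-24 - 42} = \frac{1}{-66} = - \frac{1}{66} \approx -0.015152$)
$\frac{-27658 + t{\left(176 \right)}}{-5718 + E 6^{4}} = \frac{-27658 + 176}{-5718 - \frac{6^{4}}{66}} = - \frac{27482}{-5718 - \frac{216}{11}} = - \frac{27482}{- \frac{63114}{11}} = \left(-27482\right) \left(- \frac{11}{63114}\right) = \frac{151151}{31557}$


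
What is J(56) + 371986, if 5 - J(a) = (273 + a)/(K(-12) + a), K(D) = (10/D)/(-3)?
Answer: 376820961/1013 ≈ 3.7199e+5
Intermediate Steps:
K(D) = -10/(3*D) (K(D) = (10/D)*(-⅓) = -10/(3*D))
J(a) = 5 - (273 + a)/(5/18 + a) (J(a) = 5 - (273 + a)/(-10/3/(-12) + a) = 5 - (273 + a)/(-10/3*(-1/12) + a) = 5 - (273 + a)/(5/18 + a))
J(56) + 371986 = (-4889 + 72*56)/(5 + 18*56) + 371986 = (-4889 + 4032)/(5 + 1008) + 371986 = -857/1013 + 371986 = 376820961/1013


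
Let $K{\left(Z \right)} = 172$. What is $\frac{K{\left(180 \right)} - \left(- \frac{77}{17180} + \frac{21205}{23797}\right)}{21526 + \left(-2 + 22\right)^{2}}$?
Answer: $\frac{69956713589}{8964060517960} \approx 0.0078041$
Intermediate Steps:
$\frac{K{\left(180 \right)} - \left(- \frac{77}{17180} + \frac{21205}{23797}\right)}{21526 + \left(-2 + 22\right)^{2}} = \frac{172 - \left(- \frac{77}{17180} + \frac{21205}{23797}\right)}{21526 + \left(-2 + 22\right)^{2}} = \frac{172 - \frac{362469531}{408832460}}{21526 + 20^{2}} = \frac{172 + \left(\frac{77}{17180} - \frac{21205}{23797}\right)}{21526 + 400} = \frac{172 - \frac{362469531}{408832460}}{21926} = \frac{69956713589}{408832460} \cdot \frac{1}{21926} = \frac{69956713589}{8964060517960}$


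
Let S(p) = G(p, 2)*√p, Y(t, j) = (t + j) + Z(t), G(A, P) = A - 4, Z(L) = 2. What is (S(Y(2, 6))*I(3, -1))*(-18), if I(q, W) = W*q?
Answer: 324*√10 ≈ 1024.6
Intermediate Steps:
G(A, P) = -4 + A
Y(t, j) = 2 + j + t (Y(t, j) = (t + j) + 2 = (j + t) + 2 = 2 + j + t)
S(p) = √p*(-4 + p) (S(p) = (-4 + p)*√p = √p*(-4 + p))
(S(Y(2, 6))*I(3, -1))*(-18) = ((√(2 + 6 + 2)*(-4 + (2 + 6 + 2)))*(-1*3))*(-18) = ((√10*(-4 + 10))*(-3))*(-18) = ((√10*6)*(-3))*(-18) = ((6*√10)*(-3))*(-18) = -18*√10*(-18) = 324*√10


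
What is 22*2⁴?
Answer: 352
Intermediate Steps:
22*2⁴ = 22*16 = 352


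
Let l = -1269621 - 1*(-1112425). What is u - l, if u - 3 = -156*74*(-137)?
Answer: 1738727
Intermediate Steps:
l = -157196 (l = -1269621 + 1112425 = -157196)
u = 1581531 (u = 3 - 156*74*(-137) = 3 - 11544*(-137) = 3 + 1581528 = 1581531)
u - l = 1581531 - 1*(-157196) = 1581531 + 157196 = 1738727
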